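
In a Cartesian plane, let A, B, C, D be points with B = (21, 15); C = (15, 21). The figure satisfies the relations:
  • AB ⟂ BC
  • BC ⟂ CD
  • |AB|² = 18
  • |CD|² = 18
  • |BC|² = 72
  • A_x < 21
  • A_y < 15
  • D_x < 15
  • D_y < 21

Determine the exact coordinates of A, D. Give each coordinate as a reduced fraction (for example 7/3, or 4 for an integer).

A = (18, 12)
D = (12, 18)

1. A_x = 18  [[AB ⟂ BC ⇒ 6x-6y-36=0] ∩ [|A−(21, 15)|²=18]]
2. A_y = 12  [[AB ⟂ BC ⇒ 6x-6y-36=0] ∩ [|A−(21, 15)|²=18]]
   so A = (18, 12)
3. D_x = 12  [[BC ⟂ CD ⇒ -6x+6y-36=0] ∩ [|D−(15, 21)|²=18]]
4. D_y = 18  [[BC ⟂ CD ⇒ -6x+6y-36=0] ∩ [|D−(15, 21)|²=18]]
   so D = (12, 18)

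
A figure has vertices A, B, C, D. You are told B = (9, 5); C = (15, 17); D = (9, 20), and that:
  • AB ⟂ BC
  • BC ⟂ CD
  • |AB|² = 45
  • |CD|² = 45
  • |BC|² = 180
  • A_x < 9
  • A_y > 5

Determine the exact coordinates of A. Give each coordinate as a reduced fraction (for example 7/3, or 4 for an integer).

1. A_x = 3  [[AB ⟂ BC ⇒ -6x-12y+114=0] ∩ [|A−(9, 5)|²=45]]
2. A_y = 8  [[AB ⟂ BC ⇒ -6x-12y+114=0] ∩ [|A−(9, 5)|²=45]]
   so A = (3, 8)

A = (3, 8)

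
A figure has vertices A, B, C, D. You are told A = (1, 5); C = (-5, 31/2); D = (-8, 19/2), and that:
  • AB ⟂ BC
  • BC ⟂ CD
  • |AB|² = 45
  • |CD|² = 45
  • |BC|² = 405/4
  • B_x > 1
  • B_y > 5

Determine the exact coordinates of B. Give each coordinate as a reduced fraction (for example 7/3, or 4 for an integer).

B = (4, 11)

1. B_x = 4  [[BC ⟂ CD ⇒ 3x+6y-78=0] ∩ [|B−(1, 5)|²=45]]
2. B_y = 11  [[BC ⟂ CD ⇒ 3x+6y-78=0] ∩ [|B−(1, 5)|²=45]]
   so B = (4, 11)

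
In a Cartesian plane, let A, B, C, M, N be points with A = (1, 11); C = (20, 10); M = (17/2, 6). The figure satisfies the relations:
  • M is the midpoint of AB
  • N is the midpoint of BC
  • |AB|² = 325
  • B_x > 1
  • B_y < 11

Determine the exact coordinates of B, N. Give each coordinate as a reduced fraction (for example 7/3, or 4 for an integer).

B = (16, 1)
N = (18, 11/2)

1. B_x = 16  [B = 2·M−A = 2·(17/2, 6)−(1, 11)]
2. B_y = 1  [B = 2·M−A = 2·(17/2, 6)−(1, 11)]
   so B = (16, 1)
3. N_x = 18  [2·N = B+C = (16, 1)+(20, 10)]
4. N_y = 11/2  [2·N = B+C = (16, 1)+(20, 10)]
   so N = (18, 11/2)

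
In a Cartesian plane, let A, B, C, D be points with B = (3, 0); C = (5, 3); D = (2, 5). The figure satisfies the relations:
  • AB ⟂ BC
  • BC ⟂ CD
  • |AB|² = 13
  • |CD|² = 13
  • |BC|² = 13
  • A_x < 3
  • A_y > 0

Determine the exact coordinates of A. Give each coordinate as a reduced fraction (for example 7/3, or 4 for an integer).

A = (0, 2)

1. A_x = 0  [[AB ⟂ BC ⇒ -2x-3y+6=0] ∩ [|A−(3, 0)|²=13]]
2. A_y = 2  [[AB ⟂ BC ⇒ -2x-3y+6=0] ∩ [|A−(3, 0)|²=13]]
   so A = (0, 2)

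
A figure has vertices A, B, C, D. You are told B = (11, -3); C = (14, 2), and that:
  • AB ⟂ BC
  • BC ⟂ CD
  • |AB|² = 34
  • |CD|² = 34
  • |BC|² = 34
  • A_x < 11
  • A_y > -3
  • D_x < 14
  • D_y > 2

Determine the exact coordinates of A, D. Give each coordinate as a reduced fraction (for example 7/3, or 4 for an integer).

1. A_x = 6  [[AB ⟂ BC ⇒ -3x-5y+18=0] ∩ [|A−(11, -3)|²=34]]
2. A_y = 0  [[AB ⟂ BC ⇒ -3x-5y+18=0] ∩ [|A−(11, -3)|²=34]]
   so A = (6, 0)
3. D_x = 9  [[BC ⟂ CD ⇒ 3x+5y-52=0] ∩ [|D−(14, 2)|²=34]]
4. D_y = 5  [[BC ⟂ CD ⇒ 3x+5y-52=0] ∩ [|D−(14, 2)|²=34]]
   so D = (9, 5)

A = (6, 0)
D = (9, 5)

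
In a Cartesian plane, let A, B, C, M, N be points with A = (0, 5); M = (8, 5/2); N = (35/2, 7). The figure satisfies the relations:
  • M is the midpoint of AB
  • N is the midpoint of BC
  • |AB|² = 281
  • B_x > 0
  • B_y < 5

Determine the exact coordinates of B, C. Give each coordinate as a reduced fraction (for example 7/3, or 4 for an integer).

1. B_x = 16  [B = 2·M−A = 2·(8, 5/2)−(0, 5)]
2. B_y = 0  [B = 2·M−A = 2·(8, 5/2)−(0, 5)]
   so B = (16, 0)
3. C_x = 19  [C = 2·N−B = 2·(35/2, 7)−(16, 0)]
4. C_y = 14  [C = 2·N−B = 2·(35/2, 7)−(16, 0)]
   so C = (19, 14)

B = (16, 0)
C = (19, 14)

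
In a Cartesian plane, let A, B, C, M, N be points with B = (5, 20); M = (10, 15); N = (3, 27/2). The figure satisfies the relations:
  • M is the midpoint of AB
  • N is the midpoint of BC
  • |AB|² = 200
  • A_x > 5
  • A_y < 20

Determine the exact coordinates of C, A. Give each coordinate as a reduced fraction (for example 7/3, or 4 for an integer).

C = (1, 7)
A = (15, 10)

1. A_x = 15  [A = 2·M−B = 2·(10, 15)−(5, 20)]
2. A_y = 10  [A = 2·M−B = 2·(10, 15)−(5, 20)]
   so A = (15, 10)
3. C_x = 1  [C = 2·N−B = 2·(3, 27/2)−(5, 20)]
4. C_y = 7  [C = 2·N−B = 2·(3, 27/2)−(5, 20)]
   so C = (1, 7)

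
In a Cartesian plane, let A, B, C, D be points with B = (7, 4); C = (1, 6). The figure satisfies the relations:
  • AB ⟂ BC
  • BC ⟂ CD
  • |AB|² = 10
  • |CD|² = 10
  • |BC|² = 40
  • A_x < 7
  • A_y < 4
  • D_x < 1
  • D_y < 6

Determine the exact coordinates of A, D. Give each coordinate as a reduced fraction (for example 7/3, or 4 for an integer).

A = (6, 1)
D = (0, 3)

1. A_x = 6  [[AB ⟂ BC ⇒ 6x-2y-34=0] ∩ [|A−(7, 4)|²=10]]
2. A_y = 1  [[AB ⟂ BC ⇒ 6x-2y-34=0] ∩ [|A−(7, 4)|²=10]]
   so A = (6, 1)
3. D_x = 0  [[BC ⟂ CD ⇒ -6x+2y-6=0] ∩ [|D−(1, 6)|²=10]]
4. D_y = 3  [[BC ⟂ CD ⇒ -6x+2y-6=0] ∩ [|D−(1, 6)|²=10]]
   so D = (0, 3)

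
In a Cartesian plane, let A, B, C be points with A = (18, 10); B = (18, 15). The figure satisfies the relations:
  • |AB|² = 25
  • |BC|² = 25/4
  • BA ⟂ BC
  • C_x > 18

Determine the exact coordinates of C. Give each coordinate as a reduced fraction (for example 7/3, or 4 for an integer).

1. C_x = 41/2  [[BA ⟂ BC ⇒ -5y+75=0] ∩ [|C−(18, 15)|²=25/4]]
2. C_y = 15  [[BA ⟂ BC ⇒ -5y+75=0] ∩ [|C−(18, 15)|²=25/4]]
   so C = (41/2, 15)

C = (41/2, 15)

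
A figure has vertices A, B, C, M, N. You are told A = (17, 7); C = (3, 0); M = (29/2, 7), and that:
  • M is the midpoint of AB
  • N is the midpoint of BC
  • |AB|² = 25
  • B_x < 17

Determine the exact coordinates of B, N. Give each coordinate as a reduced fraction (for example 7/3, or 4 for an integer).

B = (12, 7)
N = (15/2, 7/2)

1. B_x = 12  [B = 2·M−A = 2·(29/2, 7)−(17, 7)]
2. B_y = 7  [B = 2·M−A = 2·(29/2, 7)−(17, 7)]
   so B = (12, 7)
3. N_x = 15/2  [2·N = B+C = (12, 7)+(3, 0)]
4. N_y = 7/2  [2·N = B+C = (12, 7)+(3, 0)]
   so N = (15/2, 7/2)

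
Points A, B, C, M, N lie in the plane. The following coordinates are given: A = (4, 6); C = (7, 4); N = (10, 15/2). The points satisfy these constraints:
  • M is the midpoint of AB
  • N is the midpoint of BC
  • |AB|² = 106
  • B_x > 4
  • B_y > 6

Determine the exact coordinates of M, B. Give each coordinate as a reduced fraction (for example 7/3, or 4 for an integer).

M = (17/2, 17/2)
B = (13, 11)

1. B_x = 13  [B = 2·N−C = 2·(10, 15/2)−(7, 4)]
2. B_y = 11  [B = 2·N−C = 2·(10, 15/2)−(7, 4)]
   so B = (13, 11)
3. M_x = 17/2  [2·M = A+B = (4, 6)+(13, 11)]
4. M_y = 17/2  [2·M = A+B = (4, 6)+(13, 11)]
   so M = (17/2, 17/2)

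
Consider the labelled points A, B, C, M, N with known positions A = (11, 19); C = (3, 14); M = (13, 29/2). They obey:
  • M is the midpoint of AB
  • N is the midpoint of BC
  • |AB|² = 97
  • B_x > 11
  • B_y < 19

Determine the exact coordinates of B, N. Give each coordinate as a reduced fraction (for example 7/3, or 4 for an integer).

1. B_x = 15  [B = 2·M−A = 2·(13, 29/2)−(11, 19)]
2. B_y = 10  [B = 2·M−A = 2·(13, 29/2)−(11, 19)]
   so B = (15, 10)
3. N_x = 9  [2·N = B+C = (15, 10)+(3, 14)]
4. N_y = 12  [2·N = B+C = (15, 10)+(3, 14)]
   so N = (9, 12)

B = (15, 10)
N = (9, 12)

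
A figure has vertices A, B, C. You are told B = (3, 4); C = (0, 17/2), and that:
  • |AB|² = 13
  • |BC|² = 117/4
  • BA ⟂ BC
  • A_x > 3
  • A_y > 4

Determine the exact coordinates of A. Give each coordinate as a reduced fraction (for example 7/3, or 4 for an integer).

A = (6, 6)

1. A_x = 6  [[BA ⟂ BC ⇒ -3x+9/2y-9=0] ∩ [|A−(3, 4)|²=13]]
2. A_y = 6  [[BA ⟂ BC ⇒ -3x+9/2y-9=0] ∩ [|A−(3, 4)|²=13]]
   so A = (6, 6)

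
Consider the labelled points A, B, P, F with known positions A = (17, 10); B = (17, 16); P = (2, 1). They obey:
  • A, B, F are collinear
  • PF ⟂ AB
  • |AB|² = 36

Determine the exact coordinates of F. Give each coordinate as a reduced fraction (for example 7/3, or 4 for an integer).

1. F_x = 17  [[A, B, F are collinear ⇒ -6x+102=0] ∩ [PF ⟂ AB ⇒ 6y-6=0]]
2. F_y = 1  [[A, B, F are collinear ⇒ -6x+102=0] ∩ [PF ⟂ AB ⇒ 6y-6=0]]
   so F = (17, 1)

F = (17, 1)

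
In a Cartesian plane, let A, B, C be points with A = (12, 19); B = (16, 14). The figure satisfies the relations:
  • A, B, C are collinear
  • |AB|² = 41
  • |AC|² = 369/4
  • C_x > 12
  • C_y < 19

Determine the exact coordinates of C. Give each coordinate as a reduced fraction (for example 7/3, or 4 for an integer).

C = (18, 23/2)

1. C_x = 18  [[A, B, C are collinear ⇒ 5x+4y-136=0] ∩ [|C−(12, 19)|²=369/4]]
2. C_y = 23/2  [[A, B, C are collinear ⇒ 5x+4y-136=0] ∩ [|C−(12, 19)|²=369/4]]
   so C = (18, 23/2)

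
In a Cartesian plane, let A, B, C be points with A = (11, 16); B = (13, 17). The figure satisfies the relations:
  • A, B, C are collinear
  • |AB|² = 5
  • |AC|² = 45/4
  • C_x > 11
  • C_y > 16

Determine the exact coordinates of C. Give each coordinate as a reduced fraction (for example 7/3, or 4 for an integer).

C = (14, 35/2)

1. C_x = 14  [[A, B, C are collinear ⇒ -1x+2y-21=0] ∩ [|C−(11, 16)|²=45/4]]
2. C_y = 35/2  [[A, B, C are collinear ⇒ -1x+2y-21=0] ∩ [|C−(11, 16)|²=45/4]]
   so C = (14, 35/2)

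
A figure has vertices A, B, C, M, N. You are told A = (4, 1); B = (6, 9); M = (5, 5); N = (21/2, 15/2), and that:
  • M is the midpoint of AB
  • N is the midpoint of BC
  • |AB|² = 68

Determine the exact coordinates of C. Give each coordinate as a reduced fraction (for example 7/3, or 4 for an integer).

1. C_x = 15  [C = 2·N−B = 2·(21/2, 15/2)−(6, 9)]
2. C_y = 6  [C = 2·N−B = 2·(21/2, 15/2)−(6, 9)]
   so C = (15, 6)

C = (15, 6)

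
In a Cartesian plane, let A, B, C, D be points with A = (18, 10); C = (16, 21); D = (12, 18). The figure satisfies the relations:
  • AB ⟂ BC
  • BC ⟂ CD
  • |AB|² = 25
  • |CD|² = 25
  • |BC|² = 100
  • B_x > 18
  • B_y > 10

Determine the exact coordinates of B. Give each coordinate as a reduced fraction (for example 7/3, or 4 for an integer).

1. B_x = 22  [[BC ⟂ CD ⇒ 4x+3y-127=0] ∩ [|B−(18, 10)|²=25]]
2. B_y = 13  [[BC ⟂ CD ⇒ 4x+3y-127=0] ∩ [|B−(18, 10)|²=25]]
   so B = (22, 13)

B = (22, 13)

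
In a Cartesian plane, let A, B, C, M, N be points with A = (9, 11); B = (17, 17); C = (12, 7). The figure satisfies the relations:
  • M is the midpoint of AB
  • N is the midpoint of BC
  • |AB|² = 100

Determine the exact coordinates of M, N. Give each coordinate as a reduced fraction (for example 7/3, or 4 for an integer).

1. M_x = 13  [2·M = A+B = (9, 11)+(17, 17)]
2. M_y = 14  [2·M = A+B = (9, 11)+(17, 17)]
   so M = (13, 14)
3. N_x = 29/2  [2·N = B+C = (17, 17)+(12, 7)]
4. N_y = 12  [2·N = B+C = (17, 17)+(12, 7)]
   so N = (29/2, 12)

M = (13, 14)
N = (29/2, 12)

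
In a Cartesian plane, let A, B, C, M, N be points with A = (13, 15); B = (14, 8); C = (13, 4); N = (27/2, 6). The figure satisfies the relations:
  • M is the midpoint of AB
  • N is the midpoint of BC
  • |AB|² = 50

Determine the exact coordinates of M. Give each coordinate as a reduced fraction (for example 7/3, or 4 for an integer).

M = (27/2, 23/2)

1. M_x = 27/2  [2·M = A+B = (13, 15)+(14, 8)]
2. M_y = 23/2  [2·M = A+B = (13, 15)+(14, 8)]
   so M = (27/2, 23/2)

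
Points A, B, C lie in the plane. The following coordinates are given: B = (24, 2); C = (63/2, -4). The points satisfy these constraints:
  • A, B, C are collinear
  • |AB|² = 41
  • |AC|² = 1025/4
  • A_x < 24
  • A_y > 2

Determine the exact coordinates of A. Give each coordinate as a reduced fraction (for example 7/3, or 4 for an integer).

A = (19, 6)

1. A_x = 19  [[A, B, C are collinear ⇒ 6x+15/2y-159=0] ∩ [|A−(24, 2)|²=41]]
2. A_y = 6  [[A, B, C are collinear ⇒ 6x+15/2y-159=0] ∩ [|A−(24, 2)|²=41]]
   so A = (19, 6)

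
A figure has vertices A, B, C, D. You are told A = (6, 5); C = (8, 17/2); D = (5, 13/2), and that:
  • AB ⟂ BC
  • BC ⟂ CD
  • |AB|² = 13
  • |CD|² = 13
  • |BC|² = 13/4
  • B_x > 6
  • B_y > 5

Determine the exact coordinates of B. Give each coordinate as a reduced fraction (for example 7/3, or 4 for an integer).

B = (9, 7)

1. B_x = 9  [[BC ⟂ CD ⇒ 3x+2y-41=0] ∩ [|B−(6, 5)|²=13]]
2. B_y = 7  [[BC ⟂ CD ⇒ 3x+2y-41=0] ∩ [|B−(6, 5)|²=13]]
   so B = (9, 7)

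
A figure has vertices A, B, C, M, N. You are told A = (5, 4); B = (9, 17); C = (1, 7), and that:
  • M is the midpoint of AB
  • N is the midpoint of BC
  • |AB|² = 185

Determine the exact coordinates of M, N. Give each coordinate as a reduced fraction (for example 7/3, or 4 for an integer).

M = (7, 21/2)
N = (5, 12)

1. M_x = 7  [2·M = A+B = (5, 4)+(9, 17)]
2. M_y = 21/2  [2·M = A+B = (5, 4)+(9, 17)]
   so M = (7, 21/2)
3. N_x = 5  [2·N = B+C = (9, 17)+(1, 7)]
4. N_y = 12  [2·N = B+C = (9, 17)+(1, 7)]
   so N = (5, 12)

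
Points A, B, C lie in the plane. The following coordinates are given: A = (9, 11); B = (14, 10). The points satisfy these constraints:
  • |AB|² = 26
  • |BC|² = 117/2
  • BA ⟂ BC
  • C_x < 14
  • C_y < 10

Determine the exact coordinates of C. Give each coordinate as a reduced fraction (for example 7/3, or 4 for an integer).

1. C_x = 25/2  [[BA ⟂ BC ⇒ -5x+1y+60=0] ∩ [|C−(14, 10)|²=117/2]]
2. C_y = 5/2  [[BA ⟂ BC ⇒ -5x+1y+60=0] ∩ [|C−(14, 10)|²=117/2]]
   so C = (25/2, 5/2)

C = (25/2, 5/2)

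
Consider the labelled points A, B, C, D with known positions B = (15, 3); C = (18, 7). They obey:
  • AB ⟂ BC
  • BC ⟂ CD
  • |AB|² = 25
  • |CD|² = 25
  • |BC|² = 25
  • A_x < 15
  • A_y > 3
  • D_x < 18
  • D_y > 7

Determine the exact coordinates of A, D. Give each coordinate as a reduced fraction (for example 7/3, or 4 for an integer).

1. A_x = 11  [[AB ⟂ BC ⇒ -3x-4y+57=0] ∩ [|A−(15, 3)|²=25]]
2. A_y = 6  [[AB ⟂ BC ⇒ -3x-4y+57=0] ∩ [|A−(15, 3)|²=25]]
   so A = (11, 6)
3. D_x = 14  [[BC ⟂ CD ⇒ 3x+4y-82=0] ∩ [|D−(18, 7)|²=25]]
4. D_y = 10  [[BC ⟂ CD ⇒ 3x+4y-82=0] ∩ [|D−(18, 7)|²=25]]
   so D = (14, 10)

A = (11, 6)
D = (14, 10)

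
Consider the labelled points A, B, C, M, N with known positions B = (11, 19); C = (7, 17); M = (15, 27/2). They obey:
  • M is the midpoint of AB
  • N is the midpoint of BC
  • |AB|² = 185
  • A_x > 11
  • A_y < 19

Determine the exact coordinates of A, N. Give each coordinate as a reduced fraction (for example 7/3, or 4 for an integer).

A = (19, 8)
N = (9, 18)

1. A_x = 19  [A = 2·M−B = 2·(15, 27/2)−(11, 19)]
2. A_y = 8  [A = 2·M−B = 2·(15, 27/2)−(11, 19)]
   so A = (19, 8)
3. N_x = 9  [2·N = B+C = (11, 19)+(7, 17)]
4. N_y = 18  [2·N = B+C = (11, 19)+(7, 17)]
   so N = (9, 18)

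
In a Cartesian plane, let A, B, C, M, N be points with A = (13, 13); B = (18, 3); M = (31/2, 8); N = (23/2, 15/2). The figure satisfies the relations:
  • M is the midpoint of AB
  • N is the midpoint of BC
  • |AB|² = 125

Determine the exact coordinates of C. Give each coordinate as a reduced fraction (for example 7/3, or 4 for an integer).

1. C_x = 5  [C = 2·N−B = 2·(23/2, 15/2)−(18, 3)]
2. C_y = 12  [C = 2·N−B = 2·(23/2, 15/2)−(18, 3)]
   so C = (5, 12)

C = (5, 12)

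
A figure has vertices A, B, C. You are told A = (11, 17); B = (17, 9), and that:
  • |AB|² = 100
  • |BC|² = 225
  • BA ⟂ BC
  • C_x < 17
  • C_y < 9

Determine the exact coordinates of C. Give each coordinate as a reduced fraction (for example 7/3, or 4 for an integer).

C = (5, 0)

1. C_x = 5  [[BA ⟂ BC ⇒ -6x+8y+30=0] ∩ [|C−(17, 9)|²=225]]
2. C_y = 0  [[BA ⟂ BC ⇒ -6x+8y+30=0] ∩ [|C−(17, 9)|²=225]]
   so C = (5, 0)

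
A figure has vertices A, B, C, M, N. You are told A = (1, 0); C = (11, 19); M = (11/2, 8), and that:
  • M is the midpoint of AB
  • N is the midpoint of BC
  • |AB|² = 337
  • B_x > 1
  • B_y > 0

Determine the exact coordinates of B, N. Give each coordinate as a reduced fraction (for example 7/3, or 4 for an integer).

1. B_x = 10  [B = 2·M−A = 2·(11/2, 8)−(1, 0)]
2. B_y = 16  [B = 2·M−A = 2·(11/2, 8)−(1, 0)]
   so B = (10, 16)
3. N_x = 21/2  [2·N = B+C = (10, 16)+(11, 19)]
4. N_y = 35/2  [2·N = B+C = (10, 16)+(11, 19)]
   so N = (21/2, 35/2)

B = (10, 16)
N = (21/2, 35/2)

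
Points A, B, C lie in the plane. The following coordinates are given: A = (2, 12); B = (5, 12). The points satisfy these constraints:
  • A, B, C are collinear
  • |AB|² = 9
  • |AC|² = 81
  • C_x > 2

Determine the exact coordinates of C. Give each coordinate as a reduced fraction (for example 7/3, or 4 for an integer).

C = (11, 12)

1. C_x = 11  [[A, B, C are collinear ⇒ 3y-36=0] ∩ [|C−(2, 12)|²=81]]
2. C_y = 12  [[A, B, C are collinear ⇒ 3y-36=0] ∩ [|C−(2, 12)|²=81]]
   so C = (11, 12)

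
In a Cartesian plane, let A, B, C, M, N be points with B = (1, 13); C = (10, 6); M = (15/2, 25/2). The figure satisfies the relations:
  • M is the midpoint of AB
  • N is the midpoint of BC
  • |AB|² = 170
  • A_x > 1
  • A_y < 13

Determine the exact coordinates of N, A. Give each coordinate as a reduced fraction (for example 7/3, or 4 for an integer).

N = (11/2, 19/2)
A = (14, 12)

1. A_x = 14  [A = 2·M−B = 2·(15/2, 25/2)−(1, 13)]
2. A_y = 12  [A = 2·M−B = 2·(15/2, 25/2)−(1, 13)]
   so A = (14, 12)
3. N_x = 11/2  [2·N = B+C = (1, 13)+(10, 6)]
4. N_y = 19/2  [2·N = B+C = (1, 13)+(10, 6)]
   so N = (11/2, 19/2)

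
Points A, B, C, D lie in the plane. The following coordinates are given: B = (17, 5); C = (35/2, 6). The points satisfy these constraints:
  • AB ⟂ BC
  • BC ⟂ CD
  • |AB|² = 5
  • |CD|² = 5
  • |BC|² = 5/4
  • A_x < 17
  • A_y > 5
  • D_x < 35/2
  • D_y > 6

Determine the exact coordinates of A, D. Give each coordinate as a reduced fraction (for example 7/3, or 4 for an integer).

1. A_x = 15  [[AB ⟂ BC ⇒ -1/2x-1y+27/2=0] ∩ [|A−(17, 5)|²=5]]
2. A_y = 6  [[AB ⟂ BC ⇒ -1/2x-1y+27/2=0] ∩ [|A−(17, 5)|²=5]]
   so A = (15, 6)
3. D_x = 31/2  [[BC ⟂ CD ⇒ 1/2x+1y-59/4=0] ∩ [|D−(35/2, 6)|²=5]]
4. D_y = 7  [[BC ⟂ CD ⇒ 1/2x+1y-59/4=0] ∩ [|D−(35/2, 6)|²=5]]
   so D = (31/2, 7)

A = (15, 6)
D = (31/2, 7)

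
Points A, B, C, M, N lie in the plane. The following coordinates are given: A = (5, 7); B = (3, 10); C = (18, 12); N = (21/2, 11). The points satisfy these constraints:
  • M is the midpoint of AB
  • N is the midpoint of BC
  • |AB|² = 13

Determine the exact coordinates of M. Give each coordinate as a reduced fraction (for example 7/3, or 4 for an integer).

1. M_x = 4  [2·M = A+B = (5, 7)+(3, 10)]
2. M_y = 17/2  [2·M = A+B = (5, 7)+(3, 10)]
   so M = (4, 17/2)

M = (4, 17/2)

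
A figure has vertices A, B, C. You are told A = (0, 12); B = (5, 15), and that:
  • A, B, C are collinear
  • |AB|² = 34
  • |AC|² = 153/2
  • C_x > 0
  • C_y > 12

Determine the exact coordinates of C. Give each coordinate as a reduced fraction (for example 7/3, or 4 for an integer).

C = (15/2, 33/2)

1. C_x = 15/2  [[A, B, C are collinear ⇒ -3x+5y-60=0] ∩ [|C−(0, 12)|²=153/2]]
2. C_y = 33/2  [[A, B, C are collinear ⇒ -3x+5y-60=0] ∩ [|C−(0, 12)|²=153/2]]
   so C = (15/2, 33/2)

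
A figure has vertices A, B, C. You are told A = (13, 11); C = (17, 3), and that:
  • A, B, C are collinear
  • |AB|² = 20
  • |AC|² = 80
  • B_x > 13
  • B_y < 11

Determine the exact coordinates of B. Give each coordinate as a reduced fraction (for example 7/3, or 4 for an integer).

B = (15, 7)

1. B_x = 15  [[A, B, C are collinear ⇒ -8x-4y+148=0] ∩ [|B−(13, 11)|²=20]]
2. B_y = 7  [[A, B, C are collinear ⇒ -8x-4y+148=0] ∩ [|B−(13, 11)|²=20]]
   so B = (15, 7)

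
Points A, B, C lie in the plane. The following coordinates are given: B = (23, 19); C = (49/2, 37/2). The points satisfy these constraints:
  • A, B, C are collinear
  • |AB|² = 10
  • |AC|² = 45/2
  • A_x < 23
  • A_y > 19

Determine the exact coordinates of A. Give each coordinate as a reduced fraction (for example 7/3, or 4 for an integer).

A = (20, 20)

1. A_x = 20  [[A, B, C are collinear ⇒ 1/2x+3/2y-40=0] ∩ [|A−(23, 19)|²=10]]
2. A_y = 20  [[A, B, C are collinear ⇒ 1/2x+3/2y-40=0] ∩ [|A−(23, 19)|²=10]]
   so A = (20, 20)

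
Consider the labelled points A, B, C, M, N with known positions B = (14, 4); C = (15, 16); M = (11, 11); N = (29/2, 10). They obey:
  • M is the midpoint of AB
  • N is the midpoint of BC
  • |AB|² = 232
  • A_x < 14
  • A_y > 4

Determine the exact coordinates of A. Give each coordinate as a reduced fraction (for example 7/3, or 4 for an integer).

A = (8, 18)

1. A_x = 8  [A = 2·M−B = 2·(11, 11)−(14, 4)]
2. A_y = 18  [A = 2·M−B = 2·(11, 11)−(14, 4)]
   so A = (8, 18)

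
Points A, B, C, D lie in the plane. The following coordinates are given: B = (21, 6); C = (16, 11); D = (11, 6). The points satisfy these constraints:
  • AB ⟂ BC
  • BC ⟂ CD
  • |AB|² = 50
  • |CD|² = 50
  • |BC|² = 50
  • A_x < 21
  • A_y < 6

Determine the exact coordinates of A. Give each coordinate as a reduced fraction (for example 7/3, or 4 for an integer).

1. A_x = 16  [[AB ⟂ BC ⇒ 5x-5y-75=0] ∩ [|A−(21, 6)|²=50]]
2. A_y = 1  [[AB ⟂ BC ⇒ 5x-5y-75=0] ∩ [|A−(21, 6)|²=50]]
   so A = (16, 1)

A = (16, 1)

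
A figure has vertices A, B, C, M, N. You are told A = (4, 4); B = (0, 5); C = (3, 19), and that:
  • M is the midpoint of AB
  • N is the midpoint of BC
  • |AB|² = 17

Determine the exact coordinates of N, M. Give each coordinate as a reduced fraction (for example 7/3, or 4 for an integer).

1. M_x = 2  [2·M = A+B = (4, 4)+(0, 5)]
2. M_y = 9/2  [2·M = A+B = (4, 4)+(0, 5)]
   so M = (2, 9/2)
3. N_x = 3/2  [2·N = B+C = (0, 5)+(3, 19)]
4. N_y = 12  [2·N = B+C = (0, 5)+(3, 19)]
   so N = (3/2, 12)

N = (3/2, 12)
M = (2, 9/2)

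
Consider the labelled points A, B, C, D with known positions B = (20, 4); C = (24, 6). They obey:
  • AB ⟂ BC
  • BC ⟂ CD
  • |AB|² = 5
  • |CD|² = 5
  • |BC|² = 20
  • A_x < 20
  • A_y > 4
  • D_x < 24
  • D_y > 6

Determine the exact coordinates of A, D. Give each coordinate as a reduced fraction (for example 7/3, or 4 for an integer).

1. A_x = 19  [[AB ⟂ BC ⇒ -4x-2y+88=0] ∩ [|A−(20, 4)|²=5]]
2. A_y = 6  [[AB ⟂ BC ⇒ -4x-2y+88=0] ∩ [|A−(20, 4)|²=5]]
   so A = (19, 6)
3. D_x = 23  [[BC ⟂ CD ⇒ 4x+2y-108=0] ∩ [|D−(24, 6)|²=5]]
4. D_y = 8  [[BC ⟂ CD ⇒ 4x+2y-108=0] ∩ [|D−(24, 6)|²=5]]
   so D = (23, 8)

A = (19, 6)
D = (23, 8)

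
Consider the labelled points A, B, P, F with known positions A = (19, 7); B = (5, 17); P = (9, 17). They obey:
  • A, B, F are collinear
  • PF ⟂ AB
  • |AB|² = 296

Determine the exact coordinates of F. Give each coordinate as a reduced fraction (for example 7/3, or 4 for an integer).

1. F_x = 283/37  [[A, B, F are collinear ⇒ -10x-14y+288=0] ∩ [PF ⟂ AB ⇒ -14x+10y-44=0]]
2. F_y = 559/37  [[A, B, F are collinear ⇒ -10x-14y+288=0] ∩ [PF ⟂ AB ⇒ -14x+10y-44=0]]
   so F = (283/37, 559/37)

F = (283/37, 559/37)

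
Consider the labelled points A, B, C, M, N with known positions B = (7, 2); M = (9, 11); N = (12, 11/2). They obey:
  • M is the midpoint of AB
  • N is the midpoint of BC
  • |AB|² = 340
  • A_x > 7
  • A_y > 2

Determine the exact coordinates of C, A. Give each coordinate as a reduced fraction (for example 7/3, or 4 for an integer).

1. A_x = 11  [A = 2·M−B = 2·(9, 11)−(7, 2)]
2. A_y = 20  [A = 2·M−B = 2·(9, 11)−(7, 2)]
   so A = (11, 20)
3. C_x = 17  [C = 2·N−B = 2·(12, 11/2)−(7, 2)]
4. C_y = 9  [C = 2·N−B = 2·(12, 11/2)−(7, 2)]
   so C = (17, 9)

C = (17, 9)
A = (11, 20)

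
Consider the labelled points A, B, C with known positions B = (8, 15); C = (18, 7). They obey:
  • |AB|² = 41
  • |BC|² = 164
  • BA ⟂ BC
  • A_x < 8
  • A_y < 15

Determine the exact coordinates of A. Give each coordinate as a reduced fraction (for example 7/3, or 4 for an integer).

1. A_x = 4  [[BA ⟂ BC ⇒ 10x-8y+40=0] ∩ [|A−(8, 15)|²=41]]
2. A_y = 10  [[BA ⟂ BC ⇒ 10x-8y+40=0] ∩ [|A−(8, 15)|²=41]]
   so A = (4, 10)

A = (4, 10)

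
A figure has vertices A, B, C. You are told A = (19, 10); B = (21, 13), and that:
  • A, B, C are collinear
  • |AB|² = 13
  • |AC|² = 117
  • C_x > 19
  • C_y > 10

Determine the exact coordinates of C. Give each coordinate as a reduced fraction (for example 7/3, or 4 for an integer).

C = (25, 19)

1. C_x = 25  [[A, B, C are collinear ⇒ -3x+2y+37=0] ∩ [|C−(19, 10)|²=117]]
2. C_y = 19  [[A, B, C are collinear ⇒ -3x+2y+37=0] ∩ [|C−(19, 10)|²=117]]
   so C = (25, 19)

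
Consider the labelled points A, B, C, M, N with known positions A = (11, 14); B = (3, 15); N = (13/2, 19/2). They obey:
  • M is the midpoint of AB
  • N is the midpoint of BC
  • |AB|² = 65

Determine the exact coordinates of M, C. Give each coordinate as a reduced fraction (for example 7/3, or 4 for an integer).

1. M_x = 7  [2·M = A+B = (11, 14)+(3, 15)]
2. M_y = 29/2  [2·M = A+B = (11, 14)+(3, 15)]
   so M = (7, 29/2)
3. C_x = 10  [C = 2·N−B = 2·(13/2, 19/2)−(3, 15)]
4. C_y = 4  [C = 2·N−B = 2·(13/2, 19/2)−(3, 15)]
   so C = (10, 4)

M = (7, 29/2)
C = (10, 4)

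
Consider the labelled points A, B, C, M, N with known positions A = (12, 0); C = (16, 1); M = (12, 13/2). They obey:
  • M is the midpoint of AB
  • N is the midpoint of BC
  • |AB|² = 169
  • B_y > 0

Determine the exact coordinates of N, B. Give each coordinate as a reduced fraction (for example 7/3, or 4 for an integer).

1. B_x = 12  [B = 2·M−A = 2·(12, 13/2)−(12, 0)]
2. B_y = 13  [B = 2·M−A = 2·(12, 13/2)−(12, 0)]
   so B = (12, 13)
3. N_x = 14  [2·N = B+C = (12, 13)+(16, 1)]
4. N_y = 7  [2·N = B+C = (12, 13)+(16, 1)]
   so N = (14, 7)

N = (14, 7)
B = (12, 13)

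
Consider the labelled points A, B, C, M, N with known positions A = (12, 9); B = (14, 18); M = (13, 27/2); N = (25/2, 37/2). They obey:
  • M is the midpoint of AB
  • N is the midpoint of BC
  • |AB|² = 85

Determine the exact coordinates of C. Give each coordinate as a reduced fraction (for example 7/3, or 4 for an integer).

C = (11, 19)

1. C_x = 11  [C = 2·N−B = 2·(25/2, 37/2)−(14, 18)]
2. C_y = 19  [C = 2·N−B = 2·(25/2, 37/2)−(14, 18)]
   so C = (11, 19)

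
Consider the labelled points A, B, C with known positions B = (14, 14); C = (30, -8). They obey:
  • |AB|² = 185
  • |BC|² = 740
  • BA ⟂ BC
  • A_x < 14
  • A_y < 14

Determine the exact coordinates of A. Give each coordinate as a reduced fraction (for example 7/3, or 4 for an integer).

1. A_x = 3  [[BA ⟂ BC ⇒ 16x-22y+84=0] ∩ [|A−(14, 14)|²=185]]
2. A_y = 6  [[BA ⟂ BC ⇒ 16x-22y+84=0] ∩ [|A−(14, 14)|²=185]]
   so A = (3, 6)

A = (3, 6)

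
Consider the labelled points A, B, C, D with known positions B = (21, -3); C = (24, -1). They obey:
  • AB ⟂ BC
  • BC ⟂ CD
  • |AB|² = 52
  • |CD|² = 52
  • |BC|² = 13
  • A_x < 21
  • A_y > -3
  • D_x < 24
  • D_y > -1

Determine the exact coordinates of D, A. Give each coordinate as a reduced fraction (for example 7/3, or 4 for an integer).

D = (20, 5)
A = (17, 3)

1. D_x = 20  [[BC ⟂ CD ⇒ 3x+2y-70=0] ∩ [|D−(24, -1)|²=52]]
2. D_y = 5  [[BC ⟂ CD ⇒ 3x+2y-70=0] ∩ [|D−(24, -1)|²=52]]
   so D = (20, 5)
3. A_x = 17  [[AB ⟂ BC ⇒ -3x-2y+57=0] ∩ [|A−(21, -3)|²=52]]
4. A_y = 3  [[AB ⟂ BC ⇒ -3x-2y+57=0] ∩ [|A−(21, -3)|²=52]]
   so A = (17, 3)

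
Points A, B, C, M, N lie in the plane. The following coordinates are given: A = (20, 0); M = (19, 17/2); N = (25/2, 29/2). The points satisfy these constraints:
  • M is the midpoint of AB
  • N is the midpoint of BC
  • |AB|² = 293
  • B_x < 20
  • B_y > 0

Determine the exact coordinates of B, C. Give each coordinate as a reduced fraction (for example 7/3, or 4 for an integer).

B = (18, 17)
C = (7, 12)

1. B_x = 18  [B = 2·M−A = 2·(19, 17/2)−(20, 0)]
2. B_y = 17  [B = 2·M−A = 2·(19, 17/2)−(20, 0)]
   so B = (18, 17)
3. C_x = 7  [C = 2·N−B = 2·(25/2, 29/2)−(18, 17)]
4. C_y = 12  [C = 2·N−B = 2·(25/2, 29/2)−(18, 17)]
   so C = (7, 12)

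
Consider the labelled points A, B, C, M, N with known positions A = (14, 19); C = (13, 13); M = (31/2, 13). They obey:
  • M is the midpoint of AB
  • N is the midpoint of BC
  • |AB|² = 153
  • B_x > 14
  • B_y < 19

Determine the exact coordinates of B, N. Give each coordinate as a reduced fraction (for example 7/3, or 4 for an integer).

B = (17, 7)
N = (15, 10)

1. B_x = 17  [B = 2·M−A = 2·(31/2, 13)−(14, 19)]
2. B_y = 7  [B = 2·M−A = 2·(31/2, 13)−(14, 19)]
   so B = (17, 7)
3. N_x = 15  [2·N = B+C = (17, 7)+(13, 13)]
4. N_y = 10  [2·N = B+C = (17, 7)+(13, 13)]
   so N = (15, 10)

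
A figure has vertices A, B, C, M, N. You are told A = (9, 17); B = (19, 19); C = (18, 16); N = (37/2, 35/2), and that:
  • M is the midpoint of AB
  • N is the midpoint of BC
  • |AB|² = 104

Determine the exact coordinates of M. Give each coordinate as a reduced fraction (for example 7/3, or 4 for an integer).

1. M_x = 14  [2·M = A+B = (9, 17)+(19, 19)]
2. M_y = 18  [2·M = A+B = (9, 17)+(19, 19)]
   so M = (14, 18)

M = (14, 18)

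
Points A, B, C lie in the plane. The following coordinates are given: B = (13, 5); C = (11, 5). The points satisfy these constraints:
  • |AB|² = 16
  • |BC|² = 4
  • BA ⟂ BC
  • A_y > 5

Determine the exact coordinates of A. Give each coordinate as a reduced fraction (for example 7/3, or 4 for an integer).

1. A_x = 13  [[BA ⟂ BC ⇒ -2x+26=0] ∩ [|A−(13, 5)|²=16]]
2. A_y = 9  [[BA ⟂ BC ⇒ -2x+26=0] ∩ [|A−(13, 5)|²=16]]
   so A = (13, 9)

A = (13, 9)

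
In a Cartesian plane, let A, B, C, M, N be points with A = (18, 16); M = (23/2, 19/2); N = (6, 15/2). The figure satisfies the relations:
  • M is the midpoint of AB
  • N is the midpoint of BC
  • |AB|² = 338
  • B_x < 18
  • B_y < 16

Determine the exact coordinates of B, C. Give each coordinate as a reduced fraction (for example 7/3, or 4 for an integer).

B = (5, 3)
C = (7, 12)

1. B_x = 5  [B = 2·M−A = 2·(23/2, 19/2)−(18, 16)]
2. B_y = 3  [B = 2·M−A = 2·(23/2, 19/2)−(18, 16)]
   so B = (5, 3)
3. C_x = 7  [C = 2·N−B = 2·(6, 15/2)−(5, 3)]
4. C_y = 12  [C = 2·N−B = 2·(6, 15/2)−(5, 3)]
   so C = (7, 12)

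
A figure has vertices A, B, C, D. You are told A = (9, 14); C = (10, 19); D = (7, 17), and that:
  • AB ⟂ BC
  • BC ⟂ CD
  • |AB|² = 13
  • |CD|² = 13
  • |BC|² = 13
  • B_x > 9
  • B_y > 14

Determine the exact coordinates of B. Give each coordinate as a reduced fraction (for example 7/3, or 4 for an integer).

B = (12, 16)

1. B_x = 12  [[BC ⟂ CD ⇒ 3x+2y-68=0] ∩ [|B−(9, 14)|²=13]]
2. B_y = 16  [[BC ⟂ CD ⇒ 3x+2y-68=0] ∩ [|B−(9, 14)|²=13]]
   so B = (12, 16)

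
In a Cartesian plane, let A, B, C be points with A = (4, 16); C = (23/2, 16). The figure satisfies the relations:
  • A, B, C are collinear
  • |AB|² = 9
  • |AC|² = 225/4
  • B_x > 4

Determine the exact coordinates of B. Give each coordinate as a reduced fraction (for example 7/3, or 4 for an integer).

B = (7, 16)

1. B_x = 7  [[A, B, C are collinear ⇒ -15/2y+120=0] ∩ [|B−(4, 16)|²=9]]
2. B_y = 16  [[A, B, C are collinear ⇒ -15/2y+120=0] ∩ [|B−(4, 16)|²=9]]
   so B = (7, 16)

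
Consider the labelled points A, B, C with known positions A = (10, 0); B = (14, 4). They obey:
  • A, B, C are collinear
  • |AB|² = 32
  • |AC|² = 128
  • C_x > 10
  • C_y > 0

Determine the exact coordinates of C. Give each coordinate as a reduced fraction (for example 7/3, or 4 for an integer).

1. C_x = 18  [[A, B, C are collinear ⇒ -4x+4y+40=0] ∩ [|C−(10, 0)|²=128]]
2. C_y = 8  [[A, B, C are collinear ⇒ -4x+4y+40=0] ∩ [|C−(10, 0)|²=128]]
   so C = (18, 8)

C = (18, 8)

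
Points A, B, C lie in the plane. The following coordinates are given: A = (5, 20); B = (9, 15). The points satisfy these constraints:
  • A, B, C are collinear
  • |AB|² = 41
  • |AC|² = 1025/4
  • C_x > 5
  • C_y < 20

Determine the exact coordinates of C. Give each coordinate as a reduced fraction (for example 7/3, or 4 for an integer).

1. C_x = 15  [[A, B, C are collinear ⇒ 5x+4y-105=0] ∩ [|C−(5, 20)|²=1025/4]]
2. C_y = 15/2  [[A, B, C are collinear ⇒ 5x+4y-105=0] ∩ [|C−(5, 20)|²=1025/4]]
   so C = (15, 15/2)

C = (15, 15/2)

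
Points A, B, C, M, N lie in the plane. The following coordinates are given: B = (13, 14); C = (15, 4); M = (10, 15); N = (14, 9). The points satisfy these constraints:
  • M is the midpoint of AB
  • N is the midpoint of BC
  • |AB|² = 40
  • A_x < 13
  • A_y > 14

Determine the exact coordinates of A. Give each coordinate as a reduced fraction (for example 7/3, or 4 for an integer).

A = (7, 16)

1. A_x = 7  [A = 2·M−B = 2·(10, 15)−(13, 14)]
2. A_y = 16  [A = 2·M−B = 2·(10, 15)−(13, 14)]
   so A = (7, 16)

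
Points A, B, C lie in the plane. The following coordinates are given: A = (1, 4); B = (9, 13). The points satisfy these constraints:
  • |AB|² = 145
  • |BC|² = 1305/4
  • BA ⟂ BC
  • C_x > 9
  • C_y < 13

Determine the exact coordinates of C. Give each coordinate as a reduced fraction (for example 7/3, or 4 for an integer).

1. C_x = 45/2  [[BA ⟂ BC ⇒ -8x-9y+189=0] ∩ [|C−(9, 13)|²=1305/4]]
2. C_y = 1  [[BA ⟂ BC ⇒ -8x-9y+189=0] ∩ [|C−(9, 13)|²=1305/4]]
   so C = (45/2, 1)

C = (45/2, 1)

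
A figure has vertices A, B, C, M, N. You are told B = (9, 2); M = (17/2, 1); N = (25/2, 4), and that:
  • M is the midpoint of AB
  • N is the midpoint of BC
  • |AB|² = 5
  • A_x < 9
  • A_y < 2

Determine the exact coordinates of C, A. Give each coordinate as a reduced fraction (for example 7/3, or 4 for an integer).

C = (16, 6)
A = (8, 0)

1. A_x = 8  [A = 2·M−B = 2·(17/2, 1)−(9, 2)]
2. A_y = 0  [A = 2·M−B = 2·(17/2, 1)−(9, 2)]
   so A = (8, 0)
3. C_x = 16  [C = 2·N−B = 2·(25/2, 4)−(9, 2)]
4. C_y = 6  [C = 2·N−B = 2·(25/2, 4)−(9, 2)]
   so C = (16, 6)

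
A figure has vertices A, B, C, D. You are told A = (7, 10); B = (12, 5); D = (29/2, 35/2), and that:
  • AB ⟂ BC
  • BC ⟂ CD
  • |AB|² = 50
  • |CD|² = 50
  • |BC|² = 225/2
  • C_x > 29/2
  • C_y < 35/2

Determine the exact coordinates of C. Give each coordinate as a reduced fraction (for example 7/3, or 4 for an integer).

C = (39/2, 25/2)

1. C_x = 39/2  [[AB ⟂ BC ⇒ 5x-5y-35=0] ∩ [|C−(29/2, 35/2)|²=50]]
2. C_y = 25/2  [[AB ⟂ BC ⇒ 5x-5y-35=0] ∩ [|C−(29/2, 35/2)|²=50]]
   so C = (39/2, 25/2)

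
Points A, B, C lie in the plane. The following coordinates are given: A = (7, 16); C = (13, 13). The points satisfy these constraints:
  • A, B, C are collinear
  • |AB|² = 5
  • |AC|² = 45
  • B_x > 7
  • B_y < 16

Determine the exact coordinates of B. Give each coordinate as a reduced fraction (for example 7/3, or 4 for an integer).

B = (9, 15)

1. B_x = 9  [[A, B, C are collinear ⇒ -3x-6y+117=0] ∩ [|B−(7, 16)|²=5]]
2. B_y = 15  [[A, B, C are collinear ⇒ -3x-6y+117=0] ∩ [|B−(7, 16)|²=5]]
   so B = (9, 15)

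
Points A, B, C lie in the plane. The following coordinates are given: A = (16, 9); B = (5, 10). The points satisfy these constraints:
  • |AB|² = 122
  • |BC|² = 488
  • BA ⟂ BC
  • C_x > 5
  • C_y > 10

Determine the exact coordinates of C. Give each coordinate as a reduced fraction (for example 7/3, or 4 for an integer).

1. C_x = 7  [[BA ⟂ BC ⇒ 11x-1y-45=0] ∩ [|C−(5, 10)|²=488]]
2. C_y = 32  [[BA ⟂ BC ⇒ 11x-1y-45=0] ∩ [|C−(5, 10)|²=488]]
   so C = (7, 32)

C = (7, 32)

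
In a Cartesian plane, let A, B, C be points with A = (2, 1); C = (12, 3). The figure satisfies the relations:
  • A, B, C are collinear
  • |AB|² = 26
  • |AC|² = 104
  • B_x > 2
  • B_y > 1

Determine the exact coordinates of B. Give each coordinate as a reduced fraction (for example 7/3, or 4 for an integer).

B = (7, 2)

1. B_x = 7  [[A, B, C are collinear ⇒ 2x-10y+6=0] ∩ [|B−(2, 1)|²=26]]
2. B_y = 2  [[A, B, C are collinear ⇒ 2x-10y+6=0] ∩ [|B−(2, 1)|²=26]]
   so B = (7, 2)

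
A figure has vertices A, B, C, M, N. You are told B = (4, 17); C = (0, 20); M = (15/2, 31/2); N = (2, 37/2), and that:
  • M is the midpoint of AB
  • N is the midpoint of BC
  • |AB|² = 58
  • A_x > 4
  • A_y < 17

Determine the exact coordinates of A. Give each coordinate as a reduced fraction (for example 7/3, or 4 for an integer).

A = (11, 14)

1. A_x = 11  [A = 2·M−B = 2·(15/2, 31/2)−(4, 17)]
2. A_y = 14  [A = 2·M−B = 2·(15/2, 31/2)−(4, 17)]
   so A = (11, 14)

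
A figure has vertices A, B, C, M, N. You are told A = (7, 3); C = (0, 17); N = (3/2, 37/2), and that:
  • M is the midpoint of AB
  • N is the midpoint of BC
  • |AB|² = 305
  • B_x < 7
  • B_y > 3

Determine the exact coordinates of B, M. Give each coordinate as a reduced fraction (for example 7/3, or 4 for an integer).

1. B_x = 3  [B = 2·N−C = 2·(3/2, 37/2)−(0, 17)]
2. B_y = 20  [B = 2·N−C = 2·(3/2, 37/2)−(0, 17)]
   so B = (3, 20)
3. M_x = 5  [2·M = A+B = (7, 3)+(3, 20)]
4. M_y = 23/2  [2·M = A+B = (7, 3)+(3, 20)]
   so M = (5, 23/2)

B = (3, 20)
M = (5, 23/2)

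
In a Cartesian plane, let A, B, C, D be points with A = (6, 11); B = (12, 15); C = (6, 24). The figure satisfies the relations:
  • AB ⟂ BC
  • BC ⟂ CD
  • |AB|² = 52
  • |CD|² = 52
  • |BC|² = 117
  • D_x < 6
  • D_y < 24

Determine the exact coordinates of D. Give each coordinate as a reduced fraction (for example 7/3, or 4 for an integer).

D = (0, 20)

1. D_x = 0  [[BC ⟂ CD ⇒ -6x+9y-180=0] ∩ [|D−(6, 24)|²=52]]
2. D_y = 20  [[BC ⟂ CD ⇒ -6x+9y-180=0] ∩ [|D−(6, 24)|²=52]]
   so D = (0, 20)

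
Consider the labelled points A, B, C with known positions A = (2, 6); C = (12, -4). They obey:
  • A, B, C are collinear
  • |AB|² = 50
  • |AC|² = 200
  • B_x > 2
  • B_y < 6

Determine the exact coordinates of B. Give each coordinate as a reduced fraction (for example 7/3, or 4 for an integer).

B = (7, 1)

1. B_x = 7  [[A, B, C are collinear ⇒ -10x-10y+80=0] ∩ [|B−(2, 6)|²=50]]
2. B_y = 1  [[A, B, C are collinear ⇒ -10x-10y+80=0] ∩ [|B−(2, 6)|²=50]]
   so B = (7, 1)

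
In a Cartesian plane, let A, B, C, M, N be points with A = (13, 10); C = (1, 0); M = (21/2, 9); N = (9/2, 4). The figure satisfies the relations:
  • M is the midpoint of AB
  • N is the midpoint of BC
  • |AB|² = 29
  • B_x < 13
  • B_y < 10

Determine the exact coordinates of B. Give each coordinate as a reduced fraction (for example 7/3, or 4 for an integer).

1. B_x = 8  [B = 2·M−A = 2·(21/2, 9)−(13, 10)]
2. B_y = 8  [B = 2·M−A = 2·(21/2, 9)−(13, 10)]
   so B = (8, 8)

B = (8, 8)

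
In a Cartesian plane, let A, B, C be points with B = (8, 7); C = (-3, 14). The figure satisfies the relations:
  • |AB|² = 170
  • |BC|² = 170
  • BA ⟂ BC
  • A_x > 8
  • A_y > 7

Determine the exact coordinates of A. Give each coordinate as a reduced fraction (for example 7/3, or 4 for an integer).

A = (15, 18)

1. A_x = 15  [[BA ⟂ BC ⇒ -11x+7y+39=0] ∩ [|A−(8, 7)|²=170]]
2. A_y = 18  [[BA ⟂ BC ⇒ -11x+7y+39=0] ∩ [|A−(8, 7)|²=170]]
   so A = (15, 18)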